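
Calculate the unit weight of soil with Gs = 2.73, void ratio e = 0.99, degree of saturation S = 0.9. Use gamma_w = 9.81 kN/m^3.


Result: 17.85 kN/m^3

Derivation:
Using gamma = gamma_w * (Gs + S*e) / (1 + e)
Numerator: Gs + S*e = 2.73 + 0.9*0.99 = 3.621
Denominator: 1 + e = 1 + 0.99 = 1.99
gamma = 9.81 * 3.621 / 1.99
gamma = 17.85 kN/m^3


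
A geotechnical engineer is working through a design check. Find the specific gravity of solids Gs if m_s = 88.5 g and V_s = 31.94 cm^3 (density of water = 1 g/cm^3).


Using Gs = m_s / (V_s * rho_w)
Since rho_w = 1 g/cm^3:
Gs = 88.5 / 31.94
Gs = 2.771


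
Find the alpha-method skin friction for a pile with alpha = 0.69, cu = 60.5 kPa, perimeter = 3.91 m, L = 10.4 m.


Using Qs = alpha * cu * perimeter * L
Qs = 0.69 * 60.5 * 3.91 * 10.4
Qs = 1697.52 kN


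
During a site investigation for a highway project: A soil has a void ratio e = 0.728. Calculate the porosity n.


Using the relation n = e / (1 + e)
n = 0.728 / (1 + 0.728)
n = 0.728 / 1.728
n = 0.4213


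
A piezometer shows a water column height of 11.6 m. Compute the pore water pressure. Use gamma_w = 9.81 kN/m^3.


Using u = gamma_w * h_w
u = 9.81 * 11.6
u = 113.8 kPa


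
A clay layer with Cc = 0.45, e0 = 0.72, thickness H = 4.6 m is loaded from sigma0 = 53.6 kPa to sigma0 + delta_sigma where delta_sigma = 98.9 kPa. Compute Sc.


Result: 0.5465 m

Derivation:
Using Sc = Cc * H / (1 + e0) * log10((sigma0 + delta_sigma) / sigma0)
Stress ratio = (53.6 + 98.9) / 53.6 = 2.84515
log10(2.84515) = 0.454105
Cc * H / (1 + e0) = 0.45 * 4.6 / (1 + 0.72) = 1.20349
Sc = 1.20349 * 0.454105
Sc = 0.5465 m


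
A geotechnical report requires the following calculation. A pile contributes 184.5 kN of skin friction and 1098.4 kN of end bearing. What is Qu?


Result: 1282.9 kN

Derivation:
Using Qu = Qf + Qb
Qu = 184.5 + 1098.4
Qu = 1282.9 kN


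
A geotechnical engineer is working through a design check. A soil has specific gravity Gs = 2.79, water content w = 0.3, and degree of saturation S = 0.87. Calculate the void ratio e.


Using the relation e = Gs * w / S
e = 2.79 * 0.3 / 0.87
e = 0.9621


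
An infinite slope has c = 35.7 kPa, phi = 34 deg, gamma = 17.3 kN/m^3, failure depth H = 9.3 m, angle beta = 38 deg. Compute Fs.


Result: 1.321

Derivation:
Using Fs = c / (gamma*H*sin(beta)*cos(beta)) + tan(phi)/tan(beta)
Cohesion contribution = 35.7 / (17.3*9.3*sin(38)*cos(38))
Cohesion contribution = 0.457367
Friction contribution = tan(34)/tan(38) = 0.863332
Fs = 0.457367 + 0.863332
Fs = 1.321


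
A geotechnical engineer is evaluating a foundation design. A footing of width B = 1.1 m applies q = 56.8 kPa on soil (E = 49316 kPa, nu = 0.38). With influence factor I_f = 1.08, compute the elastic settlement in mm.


Result: 1.171 mm

Derivation:
Using Se = q * B * (1 - nu^2) * I_f / E
1 - nu^2 = 1 - 0.38^2 = 0.8556
Se = 56.8 * 1.1 * 0.8556 * 1.08 / 49316
Se = 0.001171 m
Convert to mm: Se = 0.001171 * 1000 = 1.171 mm


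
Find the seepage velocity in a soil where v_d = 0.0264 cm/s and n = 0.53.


Using v_s = v_d / n
v_s = 0.0264 / 0.53
v_s = 0.04981 cm/s


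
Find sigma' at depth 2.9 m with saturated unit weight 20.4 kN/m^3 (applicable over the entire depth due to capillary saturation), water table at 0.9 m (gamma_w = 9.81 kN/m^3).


Total stress = gamma_sat * depth
sigma = 20.4 * 2.9 = 59.16 kPa
Pore water pressure u = gamma_w * (depth - d_wt)
u = 9.81 * (2.9 - 0.9) = 19.62 kPa
Effective stress = sigma - u
sigma' = 59.16 - 19.62 = 39.54 kPa


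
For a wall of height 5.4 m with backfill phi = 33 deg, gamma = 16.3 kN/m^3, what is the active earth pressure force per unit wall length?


Result: 70.06 kN/m

Derivation:
Compute active earth pressure coefficient:
Ka = tan^2(45 - phi/2) = tan^2(28.5) = 0.294801
Compute active force:
Pa = 0.5 * Ka * gamma * H^2
Pa = 0.5 * 0.294801 * 16.3 * 5.4^2
Pa = 70.06 kN/m


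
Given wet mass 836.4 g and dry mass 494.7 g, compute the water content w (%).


Using w = (m_wet - m_dry) / m_dry * 100
m_wet - m_dry = 836.4 - 494.7 = 341.7 g
w = 341.7 / 494.7 * 100
w = 69.07 %


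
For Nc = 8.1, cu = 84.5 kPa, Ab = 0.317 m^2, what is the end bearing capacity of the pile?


Using Qb = Nc * cu * Ab
Qb = 8.1 * 84.5 * 0.317
Qb = 216.97 kN


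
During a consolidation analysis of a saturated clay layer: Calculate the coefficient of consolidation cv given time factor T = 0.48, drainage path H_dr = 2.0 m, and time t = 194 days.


Using cv = T * H_dr^2 / t
H_dr^2 = 2.0^2 = 4.0
cv = 0.48 * 4.0 / 194
cv = 0.0099 m^2/day


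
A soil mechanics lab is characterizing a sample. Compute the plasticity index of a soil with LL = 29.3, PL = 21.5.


Using PI = LL - PL
PI = 29.3 - 21.5
PI = 7.8


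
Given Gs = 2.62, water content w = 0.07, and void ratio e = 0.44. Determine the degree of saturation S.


Result: 0.4168

Derivation:
Using S = Gs * w / e
S = 2.62 * 0.07 / 0.44
S = 0.4168


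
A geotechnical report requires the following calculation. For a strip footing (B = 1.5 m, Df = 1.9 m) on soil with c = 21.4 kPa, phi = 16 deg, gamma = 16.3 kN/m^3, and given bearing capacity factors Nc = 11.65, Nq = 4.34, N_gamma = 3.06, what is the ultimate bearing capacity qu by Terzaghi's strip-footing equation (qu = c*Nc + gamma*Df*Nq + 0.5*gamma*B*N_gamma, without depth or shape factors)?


Result: 421.13 kPa

Derivation:
Compute qu = c*Nc + gamma*Df*Nq + 0.5*gamma*B*N_gamma
Term 1: 21.4 * 11.65 = 249.31
Term 2: 16.3 * 1.9 * 4.34 = 134.4098
Term 3: 0.5 * 16.3 * 1.5 * 3.06 = 37.4085
qu = 249.31 + 134.4098 + 37.4085
qu = 421.13 kPa


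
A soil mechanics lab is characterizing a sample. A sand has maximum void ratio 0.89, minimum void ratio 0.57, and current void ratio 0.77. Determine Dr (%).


Result: 37.5 %

Derivation:
Using Dr = (e_max - e) / (e_max - e_min) * 100
e_max - e = 0.89 - 0.77 = 0.12
e_max - e_min = 0.89 - 0.57 = 0.32
Dr = 0.12 / 0.32 * 100
Dr = 37.5 %


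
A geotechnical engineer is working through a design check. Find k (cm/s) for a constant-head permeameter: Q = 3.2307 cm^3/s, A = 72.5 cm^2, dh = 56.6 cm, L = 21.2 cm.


Compute hydraulic gradient:
i = dh / L = 56.6 / 21.2 = 2.66981
Then apply Darcy's law:
k = Q / (A * i)
k = 3.2307 / (72.5 * 2.66981)
k = 3.2307 / 193.561
k = 0.016691 cm/s


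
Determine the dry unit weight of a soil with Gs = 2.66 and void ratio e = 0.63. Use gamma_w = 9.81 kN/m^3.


Result: 16.009 kN/m^3

Derivation:
Using gamma_d = Gs * gamma_w / (1 + e)
gamma_d = 2.66 * 9.81 / (1 + 0.63)
gamma_d = 2.66 * 9.81 / 1.63
gamma_d = 16.009 kN/m^3


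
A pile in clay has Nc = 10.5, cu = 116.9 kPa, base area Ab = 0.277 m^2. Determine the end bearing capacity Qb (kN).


Using Qb = Nc * cu * Ab
Qb = 10.5 * 116.9 * 0.277
Qb = 340.0 kN


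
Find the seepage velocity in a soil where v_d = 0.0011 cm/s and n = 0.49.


Using v_s = v_d / n
v_s = 0.0011 / 0.49
v_s = 0.00224 cm/s


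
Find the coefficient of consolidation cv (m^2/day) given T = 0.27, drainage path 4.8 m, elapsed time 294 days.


Using cv = T * H_dr^2 / t
H_dr^2 = 4.8^2 = 23.04
cv = 0.27 * 23.04 / 294
cv = 0.02116 m^2/day


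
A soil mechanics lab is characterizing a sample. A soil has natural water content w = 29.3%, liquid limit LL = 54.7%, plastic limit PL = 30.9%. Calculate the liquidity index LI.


Result: -0.067

Derivation:
First compute the plasticity index:
PI = LL - PL = 54.7 - 30.9 = 23.8
Then compute the liquidity index:
LI = (w - PL) / PI
LI = (29.3 - 30.9) / 23.8
LI = -0.067


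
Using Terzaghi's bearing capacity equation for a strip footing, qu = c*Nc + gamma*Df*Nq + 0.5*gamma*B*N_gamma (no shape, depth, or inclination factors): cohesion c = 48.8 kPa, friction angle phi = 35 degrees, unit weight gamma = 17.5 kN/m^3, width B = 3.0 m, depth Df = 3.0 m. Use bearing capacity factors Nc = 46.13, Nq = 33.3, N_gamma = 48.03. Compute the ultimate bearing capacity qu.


Compute qu = c*Nc + gamma*Df*Nq + 0.5*gamma*B*N_gamma
Term 1: 48.8 * 46.13 = 2251.144
Term 2: 17.5 * 3.0 * 33.3 = 1748.25
Term 3: 0.5 * 17.5 * 3.0 * 48.03 = 1260.7875
qu = 2251.144 + 1748.25 + 1260.7875
qu = 5260.18 kPa


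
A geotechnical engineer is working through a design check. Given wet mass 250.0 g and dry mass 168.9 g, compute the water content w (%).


Result: 48.02 %

Derivation:
Using w = (m_wet - m_dry) / m_dry * 100
m_wet - m_dry = 250.0 - 168.9 = 81.1 g
w = 81.1 / 168.9 * 100
w = 48.02 %


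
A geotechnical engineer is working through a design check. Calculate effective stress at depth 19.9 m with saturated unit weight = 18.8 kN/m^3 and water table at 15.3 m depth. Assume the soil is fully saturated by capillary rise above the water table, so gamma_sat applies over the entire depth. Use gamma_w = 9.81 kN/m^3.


Total stress = gamma_sat * depth
sigma = 18.8 * 19.9 = 374.12 kPa
Pore water pressure u = gamma_w * (depth - d_wt)
u = 9.81 * (19.9 - 15.3) = 45.126 kPa
Effective stress = sigma - u
sigma' = 374.12 - 45.126 = 328.99 kPa


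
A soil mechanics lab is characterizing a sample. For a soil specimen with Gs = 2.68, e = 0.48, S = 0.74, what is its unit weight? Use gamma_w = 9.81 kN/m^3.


Using gamma = gamma_w * (Gs + S*e) / (1 + e)
Numerator: Gs + S*e = 2.68 + 0.74*0.48 = 3.0352
Denominator: 1 + e = 1 + 0.48 = 1.48
gamma = 9.81 * 3.0352 / 1.48
gamma = 20.118 kN/m^3


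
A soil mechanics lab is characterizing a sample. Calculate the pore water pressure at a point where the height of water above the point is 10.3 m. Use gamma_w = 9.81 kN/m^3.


Using u = gamma_w * h_w
u = 9.81 * 10.3
u = 101.04 kPa


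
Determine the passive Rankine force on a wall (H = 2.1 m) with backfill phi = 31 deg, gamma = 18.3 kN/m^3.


Compute passive earth pressure coefficient:
Kp = tan^2(45 + phi/2) = tan^2(60.5) = 3.124035
Compute passive force:
Pp = 0.5 * Kp * gamma * H^2
Pp = 0.5 * 3.124035 * 18.3 * 2.1^2
Pp = 126.06 kN/m


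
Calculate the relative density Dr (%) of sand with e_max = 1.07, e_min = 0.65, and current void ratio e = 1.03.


Using Dr = (e_max - e) / (e_max - e_min) * 100
e_max - e = 1.07 - 1.03 = 0.04
e_max - e_min = 1.07 - 0.65 = 0.42
Dr = 0.04 / 0.42 * 100
Dr = 9.52 %


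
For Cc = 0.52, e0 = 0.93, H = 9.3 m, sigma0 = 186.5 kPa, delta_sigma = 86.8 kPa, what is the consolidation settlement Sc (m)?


Result: 0.4158 m

Derivation:
Using Sc = Cc * H / (1 + e0) * log10((sigma0 + delta_sigma) / sigma0)
Stress ratio = (186.5 + 86.8) / 186.5 = 1.46542
log10(1.46542) = 0.165961
Cc * H / (1 + e0) = 0.52 * 9.3 / (1 + 0.93) = 2.5057
Sc = 2.5057 * 0.165961
Sc = 0.4158 m


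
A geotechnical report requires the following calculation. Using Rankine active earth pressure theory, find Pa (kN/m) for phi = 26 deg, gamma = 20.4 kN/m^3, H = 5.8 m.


Result: 133.98 kN/m

Derivation:
Compute active earth pressure coefficient:
Ka = tan^2(45 - phi/2) = tan^2(32.0) = 0.390462
Compute active force:
Pa = 0.5 * Ka * gamma * H^2
Pa = 0.5 * 0.390462 * 20.4 * 5.8^2
Pa = 133.98 kN/m


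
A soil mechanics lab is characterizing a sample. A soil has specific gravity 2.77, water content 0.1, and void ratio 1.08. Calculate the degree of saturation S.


Using S = Gs * w / e
S = 2.77 * 0.1 / 1.08
S = 0.2565


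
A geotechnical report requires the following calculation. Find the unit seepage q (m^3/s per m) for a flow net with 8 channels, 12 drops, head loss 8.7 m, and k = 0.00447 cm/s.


Result: 0.0002593 m^3/s per m

Derivation:
Convert k to m/s for unit consistency with H:
k = 0.00447 cm/s = 0.00447 / 100 m/s = 4.47e-05 m/s
Using q = k * H * Nf / Nd
Nf / Nd = 8 / 12 = 0.6667
q = 4.47e-05 * 8.7 * 0.6667
q = 0.0002593 m^3/s per m


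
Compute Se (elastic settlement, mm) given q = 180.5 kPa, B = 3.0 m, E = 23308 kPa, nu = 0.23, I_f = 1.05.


Using Se = q * B * (1 - nu^2) * I_f / E
1 - nu^2 = 1 - 0.23^2 = 0.9471
Se = 180.5 * 3.0 * 0.9471 * 1.05 / 23308
Se = 0.023104 m
Convert to mm: Se = 0.023104 * 1000 = 23.104 mm


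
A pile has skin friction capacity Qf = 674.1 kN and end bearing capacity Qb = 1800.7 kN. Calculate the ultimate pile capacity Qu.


Using Qu = Qf + Qb
Qu = 674.1 + 1800.7
Qu = 2474.8 kN


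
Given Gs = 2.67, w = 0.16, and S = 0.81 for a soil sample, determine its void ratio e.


Result: 0.5274

Derivation:
Using the relation e = Gs * w / S
e = 2.67 * 0.16 / 0.81
e = 0.5274


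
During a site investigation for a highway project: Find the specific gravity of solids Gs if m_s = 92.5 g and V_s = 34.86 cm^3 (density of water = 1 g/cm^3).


Result: 2.653

Derivation:
Using Gs = m_s / (V_s * rho_w)
Since rho_w = 1 g/cm^3:
Gs = 92.5 / 34.86
Gs = 2.653


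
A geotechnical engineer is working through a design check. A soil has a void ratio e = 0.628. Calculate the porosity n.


Using the relation n = e / (1 + e)
n = 0.628 / (1 + 0.628)
n = 0.628 / 1.628
n = 0.3857


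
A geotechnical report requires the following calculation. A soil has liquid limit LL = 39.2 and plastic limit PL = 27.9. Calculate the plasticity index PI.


Using PI = LL - PL
PI = 39.2 - 27.9
PI = 11.3


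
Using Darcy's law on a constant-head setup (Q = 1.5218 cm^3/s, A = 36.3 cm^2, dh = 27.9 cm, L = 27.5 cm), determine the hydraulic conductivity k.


Compute hydraulic gradient:
i = dh / L = 27.9 / 27.5 = 1.01455
Then apply Darcy's law:
k = Q / (A * i)
k = 1.5218 / (36.3 * 1.01455)
k = 1.5218 / 36.828
k = 0.041322 cm/s


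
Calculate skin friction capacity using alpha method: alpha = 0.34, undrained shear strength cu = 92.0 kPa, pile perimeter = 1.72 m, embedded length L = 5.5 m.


Using Qs = alpha * cu * perimeter * L
Qs = 0.34 * 92.0 * 1.72 * 5.5
Qs = 295.91 kN


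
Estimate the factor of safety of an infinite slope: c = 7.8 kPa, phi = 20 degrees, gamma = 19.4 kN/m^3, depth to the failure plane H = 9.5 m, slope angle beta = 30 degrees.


Using Fs = c / (gamma*H*sin(beta)*cos(beta)) + tan(phi)/tan(beta)
Cohesion contribution = 7.8 / (19.4*9.5*sin(30)*cos(30))
Cohesion contribution = 0.0977392
Friction contribution = tan(20)/tan(30) = 0.630415
Fs = 0.0977392 + 0.630415
Fs = 0.728


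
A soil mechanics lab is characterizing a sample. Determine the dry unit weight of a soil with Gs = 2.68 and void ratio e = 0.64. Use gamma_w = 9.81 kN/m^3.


Result: 16.031 kN/m^3

Derivation:
Using gamma_d = Gs * gamma_w / (1 + e)
gamma_d = 2.68 * 9.81 / (1 + 0.64)
gamma_d = 2.68 * 9.81 / 1.64
gamma_d = 16.031 kN/m^3


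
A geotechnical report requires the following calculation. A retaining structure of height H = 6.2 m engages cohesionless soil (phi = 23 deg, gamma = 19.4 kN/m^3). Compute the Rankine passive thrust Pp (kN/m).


Compute passive earth pressure coefficient:
Kp = tan^2(45 + phi/2) = tan^2(56.5) = 2.282623
Compute passive force:
Pp = 0.5 * Kp * gamma * H^2
Pp = 0.5 * 2.282623 * 19.4 * 6.2^2
Pp = 851.12 kN/m


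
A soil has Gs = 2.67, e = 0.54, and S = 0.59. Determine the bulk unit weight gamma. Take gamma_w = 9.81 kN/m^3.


Result: 19.038 kN/m^3

Derivation:
Using gamma = gamma_w * (Gs + S*e) / (1 + e)
Numerator: Gs + S*e = 2.67 + 0.59*0.54 = 2.9886
Denominator: 1 + e = 1 + 0.54 = 1.54
gamma = 9.81 * 2.9886 / 1.54
gamma = 19.038 kN/m^3


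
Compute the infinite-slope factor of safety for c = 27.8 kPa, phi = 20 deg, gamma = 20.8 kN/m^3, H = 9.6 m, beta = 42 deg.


Result: 0.684

Derivation:
Using Fs = c / (gamma*H*sin(beta)*cos(beta)) + tan(phi)/tan(beta)
Cohesion contribution = 27.8 / (20.8*9.6*sin(42)*cos(42))
Cohesion contribution = 0.279979
Friction contribution = tan(20)/tan(42) = 0.40423
Fs = 0.279979 + 0.40423
Fs = 0.684


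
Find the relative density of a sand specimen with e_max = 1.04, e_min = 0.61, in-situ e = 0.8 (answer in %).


Result: 55.81 %

Derivation:
Using Dr = (e_max - e) / (e_max - e_min) * 100
e_max - e = 1.04 - 0.8 = 0.24
e_max - e_min = 1.04 - 0.61 = 0.43
Dr = 0.24 / 0.43 * 100
Dr = 55.81 %


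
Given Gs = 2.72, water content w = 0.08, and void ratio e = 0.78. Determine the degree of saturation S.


Result: 0.279

Derivation:
Using S = Gs * w / e
S = 2.72 * 0.08 / 0.78
S = 0.279


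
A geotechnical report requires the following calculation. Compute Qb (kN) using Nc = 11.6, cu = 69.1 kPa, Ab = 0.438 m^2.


Result: 351.08 kN

Derivation:
Using Qb = Nc * cu * Ab
Qb = 11.6 * 69.1 * 0.438
Qb = 351.08 kN


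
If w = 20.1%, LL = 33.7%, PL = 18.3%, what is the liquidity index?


Result: 0.117

Derivation:
First compute the plasticity index:
PI = LL - PL = 33.7 - 18.3 = 15.4
Then compute the liquidity index:
LI = (w - PL) / PI
LI = (20.1 - 18.3) / 15.4
LI = 0.117


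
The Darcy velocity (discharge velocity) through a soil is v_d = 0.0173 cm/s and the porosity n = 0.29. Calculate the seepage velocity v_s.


Using v_s = v_d / n
v_s = 0.0173 / 0.29
v_s = 0.05966 cm/s


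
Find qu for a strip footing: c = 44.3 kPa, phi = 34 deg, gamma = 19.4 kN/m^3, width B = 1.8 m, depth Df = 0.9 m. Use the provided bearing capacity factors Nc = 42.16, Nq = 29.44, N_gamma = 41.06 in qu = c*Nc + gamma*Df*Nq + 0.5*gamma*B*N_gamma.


Compute qu = c*Nc + gamma*Df*Nq + 0.5*gamma*B*N_gamma
Term 1: 44.3 * 42.16 = 1867.688
Term 2: 19.4 * 0.9 * 29.44 = 514.0224
Term 3: 0.5 * 19.4 * 1.8 * 41.06 = 716.9076
qu = 1867.688 + 514.0224 + 716.9076
qu = 3098.62 kPa


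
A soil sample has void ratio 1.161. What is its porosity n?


Using the relation n = e / (1 + e)
n = 1.161 / (1 + 1.161)
n = 1.161 / 2.161
n = 0.5373


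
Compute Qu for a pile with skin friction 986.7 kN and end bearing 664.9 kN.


Using Qu = Qf + Qb
Qu = 986.7 + 664.9
Qu = 1651.6 kN


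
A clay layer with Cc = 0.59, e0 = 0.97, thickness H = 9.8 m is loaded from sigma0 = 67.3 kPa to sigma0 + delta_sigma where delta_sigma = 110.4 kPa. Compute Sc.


Using Sc = Cc * H / (1 + e0) * log10((sigma0 + delta_sigma) / sigma0)
Stress ratio = (67.3 + 110.4) / 67.3 = 2.64042
log10(2.64042) = 0.421672
Cc * H / (1 + e0) = 0.59 * 9.8 / (1 + 0.97) = 2.93503
Sc = 2.93503 * 0.421672
Sc = 1.2376 m


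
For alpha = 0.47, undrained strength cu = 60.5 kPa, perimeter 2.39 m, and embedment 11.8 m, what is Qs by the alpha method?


Using Qs = alpha * cu * perimeter * L
Qs = 0.47 * 60.5 * 2.39 * 11.8
Qs = 801.92 kN


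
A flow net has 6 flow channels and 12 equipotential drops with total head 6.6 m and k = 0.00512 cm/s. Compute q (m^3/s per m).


Result: 0.000169 m^3/s per m

Derivation:
Convert k to m/s for unit consistency with H:
k = 0.00512 cm/s = 0.00512 / 100 m/s = 5.12e-05 m/s
Using q = k * H * Nf / Nd
Nf / Nd = 6 / 12 = 0.5
q = 5.12e-05 * 6.6 * 0.5
q = 0.000169 m^3/s per m


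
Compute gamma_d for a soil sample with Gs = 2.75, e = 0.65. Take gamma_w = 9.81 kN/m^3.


Using gamma_d = Gs * gamma_w / (1 + e)
gamma_d = 2.75 * 9.81 / (1 + 0.65)
gamma_d = 2.75 * 9.81 / 1.65
gamma_d = 16.35 kN/m^3


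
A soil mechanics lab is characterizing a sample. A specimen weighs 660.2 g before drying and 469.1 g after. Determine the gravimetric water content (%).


Result: 40.74 %

Derivation:
Using w = (m_wet - m_dry) / m_dry * 100
m_wet - m_dry = 660.2 - 469.1 = 191.1 g
w = 191.1 / 469.1 * 100
w = 40.74 %


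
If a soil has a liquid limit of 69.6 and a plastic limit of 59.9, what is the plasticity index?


Using PI = LL - PL
PI = 69.6 - 59.9
PI = 9.7


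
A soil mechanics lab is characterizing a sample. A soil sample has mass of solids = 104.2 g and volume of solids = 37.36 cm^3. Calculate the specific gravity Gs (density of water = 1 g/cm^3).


Result: 2.789

Derivation:
Using Gs = m_s / (V_s * rho_w)
Since rho_w = 1 g/cm^3:
Gs = 104.2 / 37.36
Gs = 2.789


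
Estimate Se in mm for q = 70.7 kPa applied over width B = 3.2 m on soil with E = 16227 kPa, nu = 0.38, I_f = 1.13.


Using Se = q * B * (1 - nu^2) * I_f / E
1 - nu^2 = 1 - 0.38^2 = 0.8556
Se = 70.7 * 3.2 * 0.8556 * 1.13 / 16227
Se = 0.013480 m
Convert to mm: Se = 0.013480 * 1000 = 13.48 mm


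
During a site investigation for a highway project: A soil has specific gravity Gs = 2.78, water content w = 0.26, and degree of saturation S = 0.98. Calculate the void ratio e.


Result: 0.7376

Derivation:
Using the relation e = Gs * w / S
e = 2.78 * 0.26 / 0.98
e = 0.7376


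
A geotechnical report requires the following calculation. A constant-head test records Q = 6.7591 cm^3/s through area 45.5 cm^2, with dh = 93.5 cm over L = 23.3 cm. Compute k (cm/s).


Compute hydraulic gradient:
i = dh / L = 93.5 / 23.3 = 4.01288
Then apply Darcy's law:
k = Q / (A * i)
k = 6.7591 / (45.5 * 4.01288)
k = 6.7591 / 182.586
k = 0.037019 cm/s


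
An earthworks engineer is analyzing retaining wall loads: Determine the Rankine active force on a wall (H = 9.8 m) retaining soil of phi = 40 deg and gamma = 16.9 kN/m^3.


Result: 176.46 kN/m

Derivation:
Compute active earth pressure coefficient:
Ka = tan^2(45 - phi/2) = tan^2(25.0) = 0.217443
Compute active force:
Pa = 0.5 * Ka * gamma * H^2
Pa = 0.5 * 0.217443 * 16.9 * 9.8^2
Pa = 176.46 kN/m


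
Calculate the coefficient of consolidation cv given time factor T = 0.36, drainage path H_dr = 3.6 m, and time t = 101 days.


Result: 0.04619 m^2/day

Derivation:
Using cv = T * H_dr^2 / t
H_dr^2 = 3.6^2 = 12.96
cv = 0.36 * 12.96 / 101
cv = 0.04619 m^2/day


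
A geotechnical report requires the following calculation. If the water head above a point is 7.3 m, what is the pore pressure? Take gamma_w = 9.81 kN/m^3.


Using u = gamma_w * h_w
u = 9.81 * 7.3
u = 71.61 kPa


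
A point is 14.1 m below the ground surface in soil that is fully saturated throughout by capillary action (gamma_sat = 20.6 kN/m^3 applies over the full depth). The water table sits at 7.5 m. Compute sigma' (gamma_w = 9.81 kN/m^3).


Total stress = gamma_sat * depth
sigma = 20.6 * 14.1 = 290.46 kPa
Pore water pressure u = gamma_w * (depth - d_wt)
u = 9.81 * (14.1 - 7.5) = 64.746 kPa
Effective stress = sigma - u
sigma' = 290.46 - 64.746 = 225.71 kPa


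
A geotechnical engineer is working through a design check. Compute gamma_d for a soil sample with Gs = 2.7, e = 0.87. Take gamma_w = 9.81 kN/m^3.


Result: 14.164 kN/m^3

Derivation:
Using gamma_d = Gs * gamma_w / (1 + e)
gamma_d = 2.7 * 9.81 / (1 + 0.87)
gamma_d = 2.7 * 9.81 / 1.87
gamma_d = 14.164 kN/m^3


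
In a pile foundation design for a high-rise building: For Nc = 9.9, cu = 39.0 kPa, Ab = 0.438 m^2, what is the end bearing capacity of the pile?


Result: 169.11 kN

Derivation:
Using Qb = Nc * cu * Ab
Qb = 9.9 * 39.0 * 0.438
Qb = 169.11 kN


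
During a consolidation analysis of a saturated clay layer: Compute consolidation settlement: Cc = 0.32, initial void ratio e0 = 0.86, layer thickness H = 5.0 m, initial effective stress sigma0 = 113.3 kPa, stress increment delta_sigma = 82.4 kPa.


Using Sc = Cc * H / (1 + e0) * log10((sigma0 + delta_sigma) / sigma0)
Stress ratio = (113.3 + 82.4) / 113.3 = 1.72727
log10(1.72727) = 0.237361
Cc * H / (1 + e0) = 0.32 * 5.0 / (1 + 0.86) = 0.860215
Sc = 0.860215 * 0.237361
Sc = 0.2042 m


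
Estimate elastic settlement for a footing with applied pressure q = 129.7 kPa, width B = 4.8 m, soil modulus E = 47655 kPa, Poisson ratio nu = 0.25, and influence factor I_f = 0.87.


Result: 10.655 mm

Derivation:
Using Se = q * B * (1 - nu^2) * I_f / E
1 - nu^2 = 1 - 0.25^2 = 0.9375
Se = 129.7 * 4.8 * 0.9375 * 0.87 / 47655
Se = 0.010655 m
Convert to mm: Se = 0.010655 * 1000 = 10.655 mm


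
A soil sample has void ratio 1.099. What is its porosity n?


Result: 0.5236

Derivation:
Using the relation n = e / (1 + e)
n = 1.099 / (1 + 1.099)
n = 1.099 / 2.099
n = 0.5236


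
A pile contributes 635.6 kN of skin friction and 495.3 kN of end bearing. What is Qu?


Result: 1130.9 kN

Derivation:
Using Qu = Qf + Qb
Qu = 635.6 + 495.3
Qu = 1130.9 kN


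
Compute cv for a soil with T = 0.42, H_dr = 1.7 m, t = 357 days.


Result: 0.0034 m^2/day

Derivation:
Using cv = T * H_dr^2 / t
H_dr^2 = 1.7^2 = 2.89
cv = 0.42 * 2.89 / 357
cv = 0.0034 m^2/day


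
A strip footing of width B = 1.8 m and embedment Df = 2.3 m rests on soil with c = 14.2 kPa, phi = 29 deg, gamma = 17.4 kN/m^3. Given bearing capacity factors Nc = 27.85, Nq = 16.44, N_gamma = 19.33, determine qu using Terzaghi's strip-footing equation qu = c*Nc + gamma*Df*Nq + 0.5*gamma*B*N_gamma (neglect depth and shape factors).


Compute qu = c*Nc + gamma*Df*Nq + 0.5*gamma*B*N_gamma
Term 1: 14.2 * 27.85 = 395.47
Term 2: 17.4 * 2.3 * 16.44 = 657.9288
Term 3: 0.5 * 17.4 * 1.8 * 19.33 = 302.7078
qu = 395.47 + 657.9288 + 302.7078
qu = 1356.11 kPa


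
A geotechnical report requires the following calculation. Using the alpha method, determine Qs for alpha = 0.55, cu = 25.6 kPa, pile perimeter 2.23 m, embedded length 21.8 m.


Using Qs = alpha * cu * perimeter * L
Qs = 0.55 * 25.6 * 2.23 * 21.8
Qs = 684.49 kN


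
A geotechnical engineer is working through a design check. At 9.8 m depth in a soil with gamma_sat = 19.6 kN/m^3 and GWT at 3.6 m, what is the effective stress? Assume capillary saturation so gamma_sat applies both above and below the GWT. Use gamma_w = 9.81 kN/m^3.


Total stress = gamma_sat * depth
sigma = 19.6 * 9.8 = 192.08 kPa
Pore water pressure u = gamma_w * (depth - d_wt)
u = 9.81 * (9.8 - 3.6) = 60.822 kPa
Effective stress = sigma - u
sigma' = 192.08 - 60.822 = 131.26 kPa


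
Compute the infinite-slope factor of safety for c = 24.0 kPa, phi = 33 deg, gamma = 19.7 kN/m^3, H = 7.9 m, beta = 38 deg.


Using Fs = c / (gamma*H*sin(beta)*cos(beta)) + tan(phi)/tan(beta)
Cohesion contribution = 24.0 / (19.7*7.9*sin(38)*cos(38))
Cohesion contribution = 0.317866
Friction contribution = tan(33)/tan(38) = 0.831204
Fs = 0.317866 + 0.831204
Fs = 1.149


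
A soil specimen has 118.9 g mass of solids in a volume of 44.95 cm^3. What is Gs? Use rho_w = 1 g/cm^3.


Result: 2.645

Derivation:
Using Gs = m_s / (V_s * rho_w)
Since rho_w = 1 g/cm^3:
Gs = 118.9 / 44.95
Gs = 2.645


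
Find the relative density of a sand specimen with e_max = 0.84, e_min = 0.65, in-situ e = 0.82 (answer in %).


Using Dr = (e_max - e) / (e_max - e_min) * 100
e_max - e = 0.84 - 0.82 = 0.02
e_max - e_min = 0.84 - 0.65 = 0.19
Dr = 0.02 / 0.19 * 100
Dr = 10.53 %


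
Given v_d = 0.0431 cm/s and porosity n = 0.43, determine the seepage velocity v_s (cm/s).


Using v_s = v_d / n
v_s = 0.0431 / 0.43
v_s = 0.10023 cm/s


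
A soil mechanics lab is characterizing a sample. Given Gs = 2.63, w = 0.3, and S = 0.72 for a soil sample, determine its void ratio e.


Result: 1.0958

Derivation:
Using the relation e = Gs * w / S
e = 2.63 * 0.3 / 0.72
e = 1.0958


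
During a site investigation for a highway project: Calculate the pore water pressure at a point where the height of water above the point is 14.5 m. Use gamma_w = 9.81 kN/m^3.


Using u = gamma_w * h_w
u = 9.81 * 14.5
u = 142.25 kPa


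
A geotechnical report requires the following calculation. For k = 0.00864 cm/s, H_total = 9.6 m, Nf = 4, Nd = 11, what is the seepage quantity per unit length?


Convert k to m/s for unit consistency with H:
k = 0.00864 cm/s = 0.00864 / 100 m/s = 8.64e-05 m/s
Using q = k * H * Nf / Nd
Nf / Nd = 4 / 11 = 0.3636
q = 8.64e-05 * 9.6 * 0.3636
q = 0.0003016 m^3/s per m


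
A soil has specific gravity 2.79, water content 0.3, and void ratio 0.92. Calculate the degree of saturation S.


Using S = Gs * w / e
S = 2.79 * 0.3 / 0.92
S = 0.9098


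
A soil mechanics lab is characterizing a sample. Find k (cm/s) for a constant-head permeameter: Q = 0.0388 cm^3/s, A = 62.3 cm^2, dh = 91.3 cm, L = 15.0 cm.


Compute hydraulic gradient:
i = dh / L = 91.3 / 15.0 = 6.08667
Then apply Darcy's law:
k = Q / (A * i)
k = 0.0388 / (62.3 * 6.08667)
k = 0.0388 / 379.199
k = 0.000102 cm/s


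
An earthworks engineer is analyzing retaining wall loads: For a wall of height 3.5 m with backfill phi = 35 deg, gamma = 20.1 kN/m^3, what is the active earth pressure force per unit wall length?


Result: 33.36 kN/m

Derivation:
Compute active earth pressure coefficient:
Ka = tan^2(45 - phi/2) = tan^2(27.5) = 0.27099
Compute active force:
Pa = 0.5 * Ka * gamma * H^2
Pa = 0.5 * 0.27099 * 20.1 * 3.5^2
Pa = 33.36 kN/m


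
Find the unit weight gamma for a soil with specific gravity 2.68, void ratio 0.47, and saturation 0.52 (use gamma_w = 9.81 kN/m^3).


Result: 19.516 kN/m^3

Derivation:
Using gamma = gamma_w * (Gs + S*e) / (1 + e)
Numerator: Gs + S*e = 2.68 + 0.52*0.47 = 2.9244
Denominator: 1 + e = 1 + 0.47 = 1.47
gamma = 9.81 * 2.9244 / 1.47
gamma = 19.516 kN/m^3


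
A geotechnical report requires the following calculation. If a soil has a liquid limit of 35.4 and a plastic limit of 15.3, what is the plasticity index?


Result: 20.1

Derivation:
Using PI = LL - PL
PI = 35.4 - 15.3
PI = 20.1


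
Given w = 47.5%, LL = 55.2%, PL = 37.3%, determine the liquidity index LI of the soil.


First compute the plasticity index:
PI = LL - PL = 55.2 - 37.3 = 17.9
Then compute the liquidity index:
LI = (w - PL) / PI
LI = (47.5 - 37.3) / 17.9
LI = 0.57


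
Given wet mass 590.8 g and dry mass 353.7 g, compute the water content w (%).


Using w = (m_wet - m_dry) / m_dry * 100
m_wet - m_dry = 590.8 - 353.7 = 237.1 g
w = 237.1 / 353.7 * 100
w = 67.03 %


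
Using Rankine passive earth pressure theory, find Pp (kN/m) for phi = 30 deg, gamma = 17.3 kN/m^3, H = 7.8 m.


Compute passive earth pressure coefficient:
Kp = tan^2(45 + phi/2) = tan^2(60.0) = 3
Compute passive force:
Pp = 0.5 * Kp * gamma * H^2
Pp = 0.5 * 3 * 17.3 * 7.8^2
Pp = 1578.8 kN/m


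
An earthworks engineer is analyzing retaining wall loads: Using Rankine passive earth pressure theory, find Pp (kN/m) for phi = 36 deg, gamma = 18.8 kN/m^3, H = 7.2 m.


Compute passive earth pressure coefficient:
Kp = tan^2(45 + phi/2) = tan^2(63.0) = 3.85184
Compute passive force:
Pp = 0.5 * Kp * gamma * H^2
Pp = 0.5 * 3.85184 * 18.8 * 7.2^2
Pp = 1876.99 kN/m


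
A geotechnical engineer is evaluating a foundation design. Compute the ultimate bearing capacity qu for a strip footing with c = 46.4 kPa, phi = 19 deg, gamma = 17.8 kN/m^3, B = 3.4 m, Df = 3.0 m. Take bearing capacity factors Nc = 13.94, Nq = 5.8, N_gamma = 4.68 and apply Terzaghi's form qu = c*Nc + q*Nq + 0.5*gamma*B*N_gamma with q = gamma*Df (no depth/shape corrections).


Compute qu = c*Nc + gamma*Df*Nq + 0.5*gamma*B*N_gamma
Term 1: 46.4 * 13.94 = 646.816
Term 2: 17.8 * 3.0 * 5.8 = 309.72
Term 3: 0.5 * 17.8 * 3.4 * 4.68 = 141.6168
qu = 646.816 + 309.72 + 141.6168
qu = 1098.15 kPa


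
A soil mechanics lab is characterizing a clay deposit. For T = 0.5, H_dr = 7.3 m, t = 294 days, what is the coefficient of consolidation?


Using cv = T * H_dr^2 / t
H_dr^2 = 7.3^2 = 53.29
cv = 0.5 * 53.29 / 294
cv = 0.09063 m^2/day


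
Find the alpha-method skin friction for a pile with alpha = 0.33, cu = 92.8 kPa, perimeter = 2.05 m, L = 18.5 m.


Using Qs = alpha * cu * perimeter * L
Qs = 0.33 * 92.8 * 2.05 * 18.5
Qs = 1161.42 kN


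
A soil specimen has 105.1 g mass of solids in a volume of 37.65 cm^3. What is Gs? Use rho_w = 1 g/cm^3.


Result: 2.792

Derivation:
Using Gs = m_s / (V_s * rho_w)
Since rho_w = 1 g/cm^3:
Gs = 105.1 / 37.65
Gs = 2.792


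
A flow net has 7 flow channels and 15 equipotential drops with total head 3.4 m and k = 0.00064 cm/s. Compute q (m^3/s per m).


Convert k to m/s for unit consistency with H:
k = 0.00064 cm/s = 0.00064 / 100 m/s = 6.4e-06 m/s
Using q = k * H * Nf / Nd
Nf / Nd = 7 / 15 = 0.4667
q = 6.4e-06 * 3.4 * 0.4667
q = 1.015e-05 m^3/s per m


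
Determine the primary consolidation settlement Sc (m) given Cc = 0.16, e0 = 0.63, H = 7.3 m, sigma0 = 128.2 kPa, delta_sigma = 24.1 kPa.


Using Sc = Cc * H / (1 + e0) * log10((sigma0 + delta_sigma) / sigma0)
Stress ratio = (128.2 + 24.1) / 128.2 = 1.18799
log10(1.18799) = 0.0748119
Cc * H / (1 + e0) = 0.16 * 7.3 / (1 + 0.63) = 0.716564
Sc = 0.716564 * 0.0748119
Sc = 0.0536 m


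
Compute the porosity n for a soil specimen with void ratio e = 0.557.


Using the relation n = e / (1 + e)
n = 0.557 / (1 + 0.557)
n = 0.557 / 1.557
n = 0.3577


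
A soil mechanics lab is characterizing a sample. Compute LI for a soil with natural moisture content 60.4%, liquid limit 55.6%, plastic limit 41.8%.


First compute the plasticity index:
PI = LL - PL = 55.6 - 41.8 = 13.8
Then compute the liquidity index:
LI = (w - PL) / PI
LI = (60.4 - 41.8) / 13.8
LI = 1.348


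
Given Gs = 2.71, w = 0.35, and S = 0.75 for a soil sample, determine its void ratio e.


Using the relation e = Gs * w / S
e = 2.71 * 0.35 / 0.75
e = 1.2647


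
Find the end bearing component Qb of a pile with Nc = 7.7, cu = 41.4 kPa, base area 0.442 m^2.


Result: 140.9 kN

Derivation:
Using Qb = Nc * cu * Ab
Qb = 7.7 * 41.4 * 0.442
Qb = 140.9 kN


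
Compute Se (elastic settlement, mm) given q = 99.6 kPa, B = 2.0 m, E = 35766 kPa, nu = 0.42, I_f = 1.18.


Using Se = q * B * (1 - nu^2) * I_f / E
1 - nu^2 = 1 - 0.42^2 = 0.8236
Se = 99.6 * 2.0 * 0.8236 * 1.18 / 35766
Se = 0.005413 m
Convert to mm: Se = 0.005413 * 1000 = 5.413 mm


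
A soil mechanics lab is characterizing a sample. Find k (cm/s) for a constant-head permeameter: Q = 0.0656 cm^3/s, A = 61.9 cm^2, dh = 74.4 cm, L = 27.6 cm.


Result: 0.000393 cm/s

Derivation:
Compute hydraulic gradient:
i = dh / L = 74.4 / 27.6 = 2.69565
Then apply Darcy's law:
k = Q / (A * i)
k = 0.0656 / (61.9 * 2.69565)
k = 0.0656 / 166.861
k = 0.000393 cm/s


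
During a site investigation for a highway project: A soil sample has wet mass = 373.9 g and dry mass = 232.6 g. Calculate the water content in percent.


Using w = (m_wet - m_dry) / m_dry * 100
m_wet - m_dry = 373.9 - 232.6 = 141.3 g
w = 141.3 / 232.6 * 100
w = 60.75 %


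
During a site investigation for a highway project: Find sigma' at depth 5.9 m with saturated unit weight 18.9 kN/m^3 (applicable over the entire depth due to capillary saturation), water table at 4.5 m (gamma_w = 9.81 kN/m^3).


Result: 97.78 kPa

Derivation:
Total stress = gamma_sat * depth
sigma = 18.9 * 5.9 = 111.51 kPa
Pore water pressure u = gamma_w * (depth - d_wt)
u = 9.81 * (5.9 - 4.5) = 13.734 kPa
Effective stress = sigma - u
sigma' = 111.51 - 13.734 = 97.78 kPa


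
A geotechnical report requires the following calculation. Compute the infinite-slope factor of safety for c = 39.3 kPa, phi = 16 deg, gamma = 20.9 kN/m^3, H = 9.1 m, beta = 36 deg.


Result: 0.829

Derivation:
Using Fs = c / (gamma*H*sin(beta)*cos(beta)) + tan(phi)/tan(beta)
Cohesion contribution = 39.3 / (20.9*9.1*sin(36)*cos(36))
Cohesion contribution = 0.434539
Friction contribution = tan(16)/tan(36) = 0.394671
Fs = 0.434539 + 0.394671
Fs = 0.829


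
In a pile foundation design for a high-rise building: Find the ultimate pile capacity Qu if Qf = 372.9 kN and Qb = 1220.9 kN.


Using Qu = Qf + Qb
Qu = 372.9 + 1220.9
Qu = 1593.8 kN


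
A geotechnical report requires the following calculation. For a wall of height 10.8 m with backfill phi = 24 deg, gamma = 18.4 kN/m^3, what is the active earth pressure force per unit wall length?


Compute active earth pressure coefficient:
Ka = tan^2(45 - phi/2) = tan^2(33.0) = 0.42173
Compute active force:
Pa = 0.5 * Ka * gamma * H^2
Pa = 0.5 * 0.42173 * 18.4 * 10.8^2
Pa = 452.55 kN/m


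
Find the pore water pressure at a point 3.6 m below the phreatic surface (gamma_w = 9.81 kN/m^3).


Result: 35.32 kPa

Derivation:
Using u = gamma_w * h_w
u = 9.81 * 3.6
u = 35.32 kPa


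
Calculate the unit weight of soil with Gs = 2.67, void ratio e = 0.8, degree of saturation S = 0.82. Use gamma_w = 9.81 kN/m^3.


Using gamma = gamma_w * (Gs + S*e) / (1 + e)
Numerator: Gs + S*e = 2.67 + 0.82*0.8 = 3.326
Denominator: 1 + e = 1 + 0.8 = 1.8
gamma = 9.81 * 3.326 / 1.8
gamma = 18.127 kN/m^3


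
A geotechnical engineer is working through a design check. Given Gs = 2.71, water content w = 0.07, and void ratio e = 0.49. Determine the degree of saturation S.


Result: 0.3871

Derivation:
Using S = Gs * w / e
S = 2.71 * 0.07 / 0.49
S = 0.3871


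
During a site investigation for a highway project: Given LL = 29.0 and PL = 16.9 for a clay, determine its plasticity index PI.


Using PI = LL - PL
PI = 29.0 - 16.9
PI = 12.1


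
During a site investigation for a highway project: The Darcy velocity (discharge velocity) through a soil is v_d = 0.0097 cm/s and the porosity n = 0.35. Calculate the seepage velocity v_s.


Result: 0.02771 cm/s

Derivation:
Using v_s = v_d / n
v_s = 0.0097 / 0.35
v_s = 0.02771 cm/s


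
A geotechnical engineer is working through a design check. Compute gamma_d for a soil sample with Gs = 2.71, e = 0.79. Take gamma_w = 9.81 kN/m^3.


Using gamma_d = Gs * gamma_w / (1 + e)
gamma_d = 2.71 * 9.81 / (1 + 0.79)
gamma_d = 2.71 * 9.81 / 1.79
gamma_d = 14.852 kN/m^3


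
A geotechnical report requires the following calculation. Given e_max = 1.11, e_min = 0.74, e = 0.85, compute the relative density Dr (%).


Using Dr = (e_max - e) / (e_max - e_min) * 100
e_max - e = 1.11 - 0.85 = 0.26
e_max - e_min = 1.11 - 0.74 = 0.37
Dr = 0.26 / 0.37 * 100
Dr = 70.27 %


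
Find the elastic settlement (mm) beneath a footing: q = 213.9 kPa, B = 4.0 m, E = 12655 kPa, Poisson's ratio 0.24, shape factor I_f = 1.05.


Using Se = q * B * (1 - nu^2) * I_f / E
1 - nu^2 = 1 - 0.24^2 = 0.9424
Se = 213.9 * 4.0 * 0.9424 * 1.05 / 12655
Se = 0.066901 m
Convert to mm: Se = 0.066901 * 1000 = 66.901 mm


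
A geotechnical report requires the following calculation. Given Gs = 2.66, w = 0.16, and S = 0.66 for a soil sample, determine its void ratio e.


Result: 0.6448

Derivation:
Using the relation e = Gs * w / S
e = 2.66 * 0.16 / 0.66
e = 0.6448


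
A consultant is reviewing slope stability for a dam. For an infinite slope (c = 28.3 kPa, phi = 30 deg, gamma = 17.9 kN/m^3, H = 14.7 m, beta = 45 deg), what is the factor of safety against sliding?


Using Fs = c / (gamma*H*sin(beta)*cos(beta)) + tan(phi)/tan(beta)
Cohesion contribution = 28.3 / (17.9*14.7*sin(45)*cos(45))
Cohesion contribution = 0.215103
Friction contribution = tan(30)/tan(45) = 0.57735
Fs = 0.215103 + 0.57735
Fs = 0.792


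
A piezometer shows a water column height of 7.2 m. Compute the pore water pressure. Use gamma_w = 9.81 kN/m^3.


Using u = gamma_w * h_w
u = 9.81 * 7.2
u = 70.63 kPa


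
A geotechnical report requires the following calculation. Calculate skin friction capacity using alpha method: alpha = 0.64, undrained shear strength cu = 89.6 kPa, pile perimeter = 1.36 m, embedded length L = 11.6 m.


Using Qs = alpha * cu * perimeter * L
Qs = 0.64 * 89.6 * 1.36 * 11.6
Qs = 904.66 kN


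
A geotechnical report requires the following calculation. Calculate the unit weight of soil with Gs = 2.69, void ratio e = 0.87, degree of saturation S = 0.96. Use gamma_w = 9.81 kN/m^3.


Result: 18.493 kN/m^3

Derivation:
Using gamma = gamma_w * (Gs + S*e) / (1 + e)
Numerator: Gs + S*e = 2.69 + 0.96*0.87 = 3.5252
Denominator: 1 + e = 1 + 0.87 = 1.87
gamma = 9.81 * 3.5252 / 1.87
gamma = 18.493 kN/m^3


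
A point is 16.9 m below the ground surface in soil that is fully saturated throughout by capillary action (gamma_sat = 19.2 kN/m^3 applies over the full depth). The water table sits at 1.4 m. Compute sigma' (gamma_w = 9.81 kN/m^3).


Total stress = gamma_sat * depth
sigma = 19.2 * 16.9 = 324.48 kPa
Pore water pressure u = gamma_w * (depth - d_wt)
u = 9.81 * (16.9 - 1.4) = 152.055 kPa
Effective stress = sigma - u
sigma' = 324.48 - 152.055 = 172.43 kPa


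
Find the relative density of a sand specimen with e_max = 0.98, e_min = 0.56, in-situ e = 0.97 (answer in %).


Using Dr = (e_max - e) / (e_max - e_min) * 100
e_max - e = 0.98 - 0.97 = 0.01
e_max - e_min = 0.98 - 0.56 = 0.42
Dr = 0.01 / 0.42 * 100
Dr = 2.38 %


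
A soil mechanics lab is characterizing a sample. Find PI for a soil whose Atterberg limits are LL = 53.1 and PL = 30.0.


Result: 23.1

Derivation:
Using PI = LL - PL
PI = 53.1 - 30.0
PI = 23.1


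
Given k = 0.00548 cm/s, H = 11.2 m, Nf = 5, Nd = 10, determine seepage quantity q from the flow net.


Result: 0.0003069 m^3/s per m

Derivation:
Convert k to m/s for unit consistency with H:
k = 0.00548 cm/s = 0.00548 / 100 m/s = 5.48e-05 m/s
Using q = k * H * Nf / Nd
Nf / Nd = 5 / 10 = 0.5
q = 5.48e-05 * 11.2 * 0.5
q = 0.0003069 m^3/s per m
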